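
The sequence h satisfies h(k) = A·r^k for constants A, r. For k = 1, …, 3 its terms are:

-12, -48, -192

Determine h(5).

-3072

Consecutive ratio: -48/(-12) = 4, and -192/(-48) = 4, so r = 4.
Then A·4^1 = -12 gives A = -3, and h(k) = -3·4^k.
h(5) = -3·4^5 = -3072.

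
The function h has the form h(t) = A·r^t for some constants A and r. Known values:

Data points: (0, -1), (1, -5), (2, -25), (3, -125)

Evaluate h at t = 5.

-3125

Consecutive ratio: -5/(-1) = 5, and -25/(-5) = 5, so r = 5.
Then A·5^0 = -1 gives A = -1, and h(t) = -1·5^t.
h(5) = -1·5^5 = -3125.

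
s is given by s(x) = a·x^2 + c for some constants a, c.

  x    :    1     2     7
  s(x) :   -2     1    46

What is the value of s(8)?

61

From s(1) = -2 and s(2) = 1: 1a + c = -2 and 4a + c = 1.
Subtracting: 3a = 3, so a = 1; then c = -2 − 1·1 = -3.
So s(x) = 1x² − 3, and s(8) = 61.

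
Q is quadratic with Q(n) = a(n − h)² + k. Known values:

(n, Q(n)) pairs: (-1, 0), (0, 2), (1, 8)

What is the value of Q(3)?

First differences 2, 6; second difference 4 = 2a, so a = 2.
Expanding, the n-coefficient is −2ah = -4h; matching it to the data gives h = -1, and then k = 0.
So Q(n) = 2(n + 1)² + 0.
Q(3) = 2·4² + 0 = 32.

32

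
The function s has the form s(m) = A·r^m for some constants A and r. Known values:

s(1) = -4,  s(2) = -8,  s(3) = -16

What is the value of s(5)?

Consecutive ratio: -8/(-4) = 2, and -16/(-8) = 2, so r = 2.
Then A·2^1 = -4 gives A = -2, and s(m) = -2·2^m.
s(5) = -2·2^5 = -64.

-64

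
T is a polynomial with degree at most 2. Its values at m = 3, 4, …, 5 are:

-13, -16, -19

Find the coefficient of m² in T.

0

First differences: -3, -3.
Level-1 differences are constant, so T has degree 1.
Fitting a degree-1 polynomial gives T(m) = -3m - 4.
The coefficient of m² is 0.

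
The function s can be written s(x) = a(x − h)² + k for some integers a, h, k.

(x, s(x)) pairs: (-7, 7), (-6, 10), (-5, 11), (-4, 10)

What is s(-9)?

First differences 3, 1, -1; second difference -2 = 2a, so a = -1.
Expanding, the x-coefficient is −2ah = 2h; matching it to the data gives h = -5, and then k = 11.
So s(x) = -1(x + 5)² + 11.
s(-9) = -1·(-4)² + 11 = -5.

-5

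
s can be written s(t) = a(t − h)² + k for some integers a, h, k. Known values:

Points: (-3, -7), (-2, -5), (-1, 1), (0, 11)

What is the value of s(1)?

25

First differences 2, 6, 10; second difference 4 = 2a, so a = 2.
Expanding, the t-coefficient is −2ah = -4h; matching it to the data gives h = -3, and then k = -7.
So s(t) = 2(t + 3)² − 7.
s(1) = 2·4² − 7 = 25.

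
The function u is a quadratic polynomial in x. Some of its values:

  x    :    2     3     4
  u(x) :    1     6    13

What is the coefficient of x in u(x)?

Write u(x) = ax² + bx + c; the 3 given values yield a linear system in the 3 coefficients.
Solving, u(x) = x² - 3.
The coefficient of x is 0.

0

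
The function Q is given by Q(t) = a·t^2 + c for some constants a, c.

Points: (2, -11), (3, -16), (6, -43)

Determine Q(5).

-32

From Q(2) = -11 and Q(3) = -16: 4a + c = -11 and 9a + c = -16.
Subtracting: 5a = -5, so a = -1; then c = -11 − (-1)·4 = -7.
So Q(t) = -1t² − 7, and Q(5) = -32.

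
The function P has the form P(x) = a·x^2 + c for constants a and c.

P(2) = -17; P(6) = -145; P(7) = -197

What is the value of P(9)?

From P(2) = -17 and P(6) = -145: 4a + c = -17 and 36a + c = -145.
Subtracting: 32a = -128, so a = -4; then c = -17 − (-4)·4 = -1.
So P(x) = -4x² − 1, and P(9) = -325.

-325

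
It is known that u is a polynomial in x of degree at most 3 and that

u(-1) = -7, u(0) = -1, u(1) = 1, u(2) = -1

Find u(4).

-17

First differences: 6, 2, -2. Second differences: -4, -4.
Level-2 differences are constant, so u has degree 2.
Fitting a degree-2 polynomial gives u(x) = -2x² + 4x - 1.
Then u(4) = -17.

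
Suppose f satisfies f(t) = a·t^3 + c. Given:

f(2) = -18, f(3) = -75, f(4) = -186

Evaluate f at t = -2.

30

From f(2) = -18 and f(3) = -75: 8a + c = -18 and 27a + c = -75.
Subtracting: 19a = -57, so a = -3; then c = -18 − (-3)·8 = 6.
So f(t) = -3t³ + 6, and f(-2) = 30.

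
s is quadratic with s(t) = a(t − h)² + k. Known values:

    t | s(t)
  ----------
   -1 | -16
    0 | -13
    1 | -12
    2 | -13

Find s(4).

-21

First differences 3, 1, -1; second difference -2 = 2a, so a = -1.
Expanding, the t-coefficient is −2ah = 2h; matching it to the data gives h = 1, and then k = -12.
So s(t) = -1(t − 1)² − 12.
s(4) = -1·3² − 12 = -21.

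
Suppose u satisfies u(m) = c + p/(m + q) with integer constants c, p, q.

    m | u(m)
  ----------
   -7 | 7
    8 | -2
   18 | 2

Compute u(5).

-11

(u(m) − c)(m + q) = p for each data point; the three points give a linear system in c and q, then p follows.
Solving: c = 4, q = -3, p = -30, so u(m) = 4 − 30/(m − 3).
Then u(5) = 4 − 30/2 = -11.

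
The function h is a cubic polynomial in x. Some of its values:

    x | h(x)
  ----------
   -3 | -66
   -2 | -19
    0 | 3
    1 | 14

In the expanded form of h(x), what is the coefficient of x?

Write h(x) = ax³ + bx² + cx + d; the 4 given values yield a linear system in the 4 coefficients.
Solving, h(x) = 3x³ + 3x² + 5x + 3.
The coefficient of x is 5.

5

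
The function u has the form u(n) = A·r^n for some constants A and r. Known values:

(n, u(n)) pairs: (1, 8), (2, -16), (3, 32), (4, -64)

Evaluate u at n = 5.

128

Consecutive ratio: -16/8 = -2, and 32/(-16) = -2, so r = -2.
Then A·(-2)^1 = 8 gives A = -4, and u(n) = -4·(-2)^n.
u(5) = -4·(-2)^5 = 128.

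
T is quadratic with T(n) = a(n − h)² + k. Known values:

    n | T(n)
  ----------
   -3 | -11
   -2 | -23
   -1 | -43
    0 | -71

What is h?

First differences -12, -20, -28; second difference -8 = 2a, so a = -4.
Expanding, the n-coefficient is −2ah = 8h; matching it to the data gives h = -4, and then k = -7.
So T(n) = -4(n + 4)² − 7.
Hence h = -4.

-4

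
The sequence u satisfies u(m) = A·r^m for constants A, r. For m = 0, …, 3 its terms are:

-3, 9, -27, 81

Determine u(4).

Consecutive ratio: 9/(-3) = -3, and -27/9 = -3, so r = -3.
Then A·(-3)^0 = -3 gives A = -3, and u(m) = -3·(-3)^m.
u(4) = -3·(-3)^4 = -243.

-243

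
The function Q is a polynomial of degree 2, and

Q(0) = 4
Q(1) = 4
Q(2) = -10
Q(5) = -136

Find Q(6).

-206

Write Q(x) = ax² + bx + c; the 4 given values yield a linear system in the 3 coefficients.
Solving, Q(x) = -7x² + 7x + 4.
Then Q(6) = -206.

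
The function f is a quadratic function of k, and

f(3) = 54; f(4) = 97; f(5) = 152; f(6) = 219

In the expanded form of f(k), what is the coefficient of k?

Write f(k) = ak² + bk + c; the 4 given values yield a linear system in the 3 coefficients.
Solving, f(k) = 6k² + k - 3.
The coefficient of k is 1.

1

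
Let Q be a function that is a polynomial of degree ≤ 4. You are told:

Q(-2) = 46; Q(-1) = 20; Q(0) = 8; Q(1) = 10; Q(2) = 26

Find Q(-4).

Write Q(t) = at^4 + bt³ + ct² + dt + e; the 5 given values yield a linear system in the 5 coefficients.
Solving, the top 2 coefficients vanish, and Q(t) = 7t² - 5t + 8.
Then Q(-4) = 140.

140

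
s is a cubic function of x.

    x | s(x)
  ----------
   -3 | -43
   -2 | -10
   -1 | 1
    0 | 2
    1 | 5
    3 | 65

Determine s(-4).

-110

Write s(x) = ax³ + bx² + cx + d; the 6 given values yield a linear system in the 4 coefficients.
Solving, s(x) = 2x³ + x² + 2.
Then s(-4) = -110.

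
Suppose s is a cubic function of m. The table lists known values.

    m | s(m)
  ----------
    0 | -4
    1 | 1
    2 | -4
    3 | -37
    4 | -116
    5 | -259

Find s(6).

-484

First differences: 5, -5, -33, -79, -143. Second differences: -10, -28, -46, -64. Third differences: -18, -18, -18.
Level-3 differences are constant, so s has degree 3.
Fitting a degree-3 polynomial gives s(m) = -3m³ + 4m² + 4m - 4.
Then s(6) = -484.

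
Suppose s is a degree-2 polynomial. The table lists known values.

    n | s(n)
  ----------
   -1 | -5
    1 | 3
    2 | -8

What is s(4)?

-60

Write s(n) = an² + bn + c; the 3 given values yield a linear system in the 3 coefficients.
Solving, s(n) = -5n² + 4n + 4.
Then s(4) = -60.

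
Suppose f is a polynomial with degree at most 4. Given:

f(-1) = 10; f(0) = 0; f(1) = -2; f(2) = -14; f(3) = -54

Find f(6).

Write f(k) = ak^4 + bk³ + ck² + dk + e; the 5 given values yield a linear system in the 5 coefficients.
Solving, the leading coefficient vanishes, and f(k) = -3k³ + 4k² - 3k.
Then f(6) = -522.

-522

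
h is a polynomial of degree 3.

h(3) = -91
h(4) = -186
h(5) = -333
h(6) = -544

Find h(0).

2

Write h(n) = an³ + bn² + cn + d; the 4 given values yield a linear system in the 4 coefficients.
Solving, h(n) = -2n³ - 2n² - 7n + 2.
Then h(0) = 2.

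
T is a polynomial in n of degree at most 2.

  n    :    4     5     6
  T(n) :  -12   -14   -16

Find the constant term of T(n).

-4

First differences: -2, -2.
Level-1 differences are constant, so T has degree 1.
Fitting a degree-1 polynomial gives T(n) = -2n - 4.
The constant term is T(0) = -4.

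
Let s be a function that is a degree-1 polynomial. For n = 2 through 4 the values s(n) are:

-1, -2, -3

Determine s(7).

First differences: -1, -1.
Level-1 differences are constant, so s has degree 1.
Fitting a degree-1 polynomial gives s(n) = -n + 1.
Then s(7) = -6.

-6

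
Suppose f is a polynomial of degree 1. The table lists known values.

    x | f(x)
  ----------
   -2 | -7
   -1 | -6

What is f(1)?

Write f(x) = ax + b; the 2 given values yield a linear system in the 2 coefficients.
Solving, f(x) = x - 5.
Then f(1) = -4.

-4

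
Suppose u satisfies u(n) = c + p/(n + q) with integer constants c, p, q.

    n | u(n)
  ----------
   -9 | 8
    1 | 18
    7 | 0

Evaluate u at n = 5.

(u(n) − c)(n + q) = p for each data point; the three points give a linear system in c and q, then p follows.
Solving: c = 6, q = -3, p = -24, so u(n) = 6 − 24/(n − 3).
Then u(5) = 6 − 24/2 = -6.

-6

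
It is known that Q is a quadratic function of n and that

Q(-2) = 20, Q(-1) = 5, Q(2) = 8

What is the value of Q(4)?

50

Write Q(n) = an² + bn + c; the 3 given values yield a linear system in the 3 coefficients.
Solving, Q(n) = 4n² - 3n - 2.
Then Q(4) = 50.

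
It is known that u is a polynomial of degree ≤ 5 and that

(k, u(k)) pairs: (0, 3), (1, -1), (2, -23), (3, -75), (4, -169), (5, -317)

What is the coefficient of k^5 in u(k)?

0

Write u(k) = ak^5 + bk^4 + ck³ + dk² + ek + p; the 6 given values yield a linear system in the 6 coefficients.
Solving, the top 2 coefficients vanish, and u(k) = -2k³ - 3k² + k + 3.
The coefficient of k^5 is 0.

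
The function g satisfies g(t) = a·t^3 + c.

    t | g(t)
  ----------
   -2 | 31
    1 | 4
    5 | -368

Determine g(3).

-74

From g(-2) = 31 and g(1) = 4: -8a + c = 31 and 1a + c = 4.
Subtracting: 9a = -27, so a = -3; then c = 31 − (-3)·(-8) = 7.
So g(t) = -3t³ + 7, and g(3) = -74.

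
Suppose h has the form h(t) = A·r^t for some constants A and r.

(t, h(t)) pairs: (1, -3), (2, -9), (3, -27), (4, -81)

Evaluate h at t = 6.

Consecutive ratio: -9/(-3) = 3, and -27/(-9) = 3, so r = 3.
Then A·3^1 = -3 gives A = -1, and h(t) = -1·3^t.
h(6) = -1·3^6 = -729.

-729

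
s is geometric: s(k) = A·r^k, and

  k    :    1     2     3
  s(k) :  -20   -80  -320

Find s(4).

Consecutive ratio: -80/(-20) = 4, and -320/(-80) = 4, so r = 4.
Then A·4^1 = -20 gives A = -5, and s(k) = -5·4^k.
s(4) = -5·4^4 = -1280.

-1280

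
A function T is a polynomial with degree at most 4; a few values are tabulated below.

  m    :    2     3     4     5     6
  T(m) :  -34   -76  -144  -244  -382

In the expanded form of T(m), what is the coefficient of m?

First differences: -42, -68, -100, -138. Second differences: -26, -32, -38. Third differences: -6, -6.
Level-3 differences are constant, so T has degree 3.
Fitting a degree-3 polynomial gives T(m) = -m³ - 4m² - 3m - 4.
The coefficient of m is -3.

-3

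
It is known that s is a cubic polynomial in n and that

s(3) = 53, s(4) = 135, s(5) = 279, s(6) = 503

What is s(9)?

1835

Write s(n) = an³ + bn² + cn + d; the 4 given values yield a linear system in the 4 coefficients.
Solving, s(n) = 3n³ - 5n² + 6n - 1.
Then s(9) = 1835.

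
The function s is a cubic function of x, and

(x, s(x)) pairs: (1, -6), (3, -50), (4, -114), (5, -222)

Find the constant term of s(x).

-2

Write s(x) = ax³ + bx² + cx + d; the 4 given values yield a linear system in the 4 coefficients.
Solving, s(x) = -2x³ + 2x² - 4x - 2.
The constant term is s(0) = -2.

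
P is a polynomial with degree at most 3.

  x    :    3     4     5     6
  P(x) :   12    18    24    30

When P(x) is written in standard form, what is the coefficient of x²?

0

Write P(x) = ax³ + bx² + cx + d; the 4 given values yield a linear system in the 4 coefficients.
Solving, the top 2 coefficients vanish, and P(x) = 6x - 6.
The coefficient of x² is 0.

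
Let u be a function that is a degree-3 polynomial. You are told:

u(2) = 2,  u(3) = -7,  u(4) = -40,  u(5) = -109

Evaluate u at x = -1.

Write u(x) = ax³ + bx² + cx + d; the 4 given values yield a linear system in the 4 coefficients.
Solving, u(x) = -2x³ + 6x² - x - 4.
Then u(-1) = 5.

5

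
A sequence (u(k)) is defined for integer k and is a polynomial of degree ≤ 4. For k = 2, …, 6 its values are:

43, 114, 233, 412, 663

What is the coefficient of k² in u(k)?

First differences: 71, 119, 179, 251. Second differences: 48, 60, 72. Third differences: 12, 12.
Level-3 differences are constant, so u has degree 3.
Fitting a degree-3 polynomial gives u(k) = 2k³ + 6k² + 3k - 3.
The coefficient of k² is 6.

6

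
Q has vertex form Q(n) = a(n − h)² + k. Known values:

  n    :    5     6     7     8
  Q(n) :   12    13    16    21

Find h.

First differences 1, 3, 5; second difference 2 = 2a, so a = 1.
Expanding, the n-coefficient is −2ah = -2h; matching it to the data gives h = 5, and then k = 12.
So Q(n) = 1(n − 5)² + 12.
Hence h = 5.

5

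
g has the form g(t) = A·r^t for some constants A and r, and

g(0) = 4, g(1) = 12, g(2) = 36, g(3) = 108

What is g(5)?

972

Consecutive ratio: 12/4 = 3, and 36/12 = 3, so r = 3.
Then A·3^0 = 4 gives A = 4, and g(t) = 4·3^t.
g(5) = 4·3^5 = 972.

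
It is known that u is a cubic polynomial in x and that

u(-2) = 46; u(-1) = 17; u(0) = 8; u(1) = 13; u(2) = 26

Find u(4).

52

Write u(x) = ax³ + bx² + cx + d; the 5 given values yield a linear system in the 4 coefficients.
Solving, u(x) = -x³ + 7x² - x + 8.
Then u(4) = 52.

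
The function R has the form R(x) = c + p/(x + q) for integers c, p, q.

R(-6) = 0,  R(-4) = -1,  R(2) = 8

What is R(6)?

(R(x) − c)(x + q) = p for each data point; the three points give a linear system in c and q, then p follows.
Solving: c = 2, q = 0, p = 12, so R(x) = 2 + 12/(x + 0).
Then R(6) = 2 + 12/6 = 4.

4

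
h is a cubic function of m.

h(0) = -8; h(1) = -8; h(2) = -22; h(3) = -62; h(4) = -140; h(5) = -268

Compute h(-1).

-10

First differences: 0, -14, -40, -78, -128. Second differences: -14, -26, -38, -50. Third differences: -12, -12, -12.
Level-3 differences are constant, so h has degree 3.
Fitting a degree-3 polynomial gives h(m) = -2m³ - m² + 3m - 8.
Then h(-1) = -10.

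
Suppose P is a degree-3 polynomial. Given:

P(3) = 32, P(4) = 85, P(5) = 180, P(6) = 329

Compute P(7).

544

Write P(t) = at³ + bt² + ct + d; the 4 given values yield a linear system in the 4 coefficients.
Solving, P(t) = 2t³ - 3t² + 5.
Then P(7) = 544.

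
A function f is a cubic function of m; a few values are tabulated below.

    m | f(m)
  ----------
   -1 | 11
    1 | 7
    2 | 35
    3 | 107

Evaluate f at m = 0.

5

Write f(m) = am³ + bm² + cm + d; the 4 given values yield a linear system in the 4 coefficients.
Solving, f(m) = 3m³ + 4m² - 5m + 5.
Then f(0) = 5.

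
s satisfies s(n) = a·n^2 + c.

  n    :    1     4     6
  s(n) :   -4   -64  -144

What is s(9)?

-324

From s(1) = -4 and s(4) = -64: 1a + c = -4 and 16a + c = -64.
Subtracting: 15a = -60, so a = -4; then c = -4 − (-4)·1 = 0.
So s(n) = -4n² + 0, and s(9) = -324.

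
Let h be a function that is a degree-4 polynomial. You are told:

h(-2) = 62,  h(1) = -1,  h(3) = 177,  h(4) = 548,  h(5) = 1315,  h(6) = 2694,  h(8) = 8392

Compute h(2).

Write h(k) = ak^4 + bk³ + ck² + dk + e; the 7 given values yield a linear system in the 5 coefficients.
Solving, h(k) = 2k^4 + 4k² - 7k.
Then h(2) = 34.

34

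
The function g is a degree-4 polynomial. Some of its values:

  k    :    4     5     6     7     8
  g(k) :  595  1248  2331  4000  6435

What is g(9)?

9840

Write g(k) = ak^4 + bk³ + ck² + dk + e; the 5 given values yield a linear system in the 5 coefficients.
Solving, g(k) = k^4 + 4k³ + 4k² + 4k + 3.
Then g(9) = 9840.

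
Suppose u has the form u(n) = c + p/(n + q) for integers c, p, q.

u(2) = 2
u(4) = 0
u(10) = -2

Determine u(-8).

(u(n) − c)(n + q) = p for each data point; the three points give a linear system in c and q, then p follows.
Solving: c = -4, q = 2, p = 24, so u(n) = -4 + 24/(n + 2).
Then u(-8) = -4 + 24/(-6) = -8.

-8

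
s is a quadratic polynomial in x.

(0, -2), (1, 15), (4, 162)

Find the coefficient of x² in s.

Write s(x) = ax² + bx + c; the 3 given values yield a linear system in the 3 coefficients.
Solving, s(x) = 8x² + 9x - 2.
The coefficient of x² is 8.

8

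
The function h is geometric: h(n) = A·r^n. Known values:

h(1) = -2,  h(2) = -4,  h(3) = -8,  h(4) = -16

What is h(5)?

Consecutive ratio: -4/(-2) = 2, and -8/(-4) = 2, so r = 2.
Then A·2^1 = -2 gives A = -1, and h(n) = -1·2^n.
h(5) = -1·2^5 = -32.

-32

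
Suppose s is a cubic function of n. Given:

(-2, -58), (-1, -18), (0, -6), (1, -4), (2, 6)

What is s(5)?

First differences: 40, 12, 2, 10. Second differences: -28, -10, 8. Third differences: 18, 18.
Level-3 differences are constant, so s has degree 3.
Fitting a degree-3 polynomial gives s(n) = 3n³ - 5n² + 4n - 6.
Then s(5) = 264.

264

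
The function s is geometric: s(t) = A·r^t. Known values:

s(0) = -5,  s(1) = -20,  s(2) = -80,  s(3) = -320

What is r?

4

Consecutive ratio: -20/(-5) = 4, and -80/(-20) = 4, so r = 4.
Then A·4^0 = -5 gives A = -5, and s(t) = -5·4^t.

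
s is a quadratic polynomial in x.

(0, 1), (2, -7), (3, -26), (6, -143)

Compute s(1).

2

Write s(x) = ax² + bx + c; the 4 given values yield a linear system in the 3 coefficients.
Solving, s(x) = -5x² + 6x + 1.
Then s(1) = 2.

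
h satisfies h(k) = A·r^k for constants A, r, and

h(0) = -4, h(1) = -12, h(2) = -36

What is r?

3

Consecutive ratio: -12/(-4) = 3, and -36/(-12) = 3, so r = 3.
Then A·3^0 = -4 gives A = -4, and h(k) = -4·3^k.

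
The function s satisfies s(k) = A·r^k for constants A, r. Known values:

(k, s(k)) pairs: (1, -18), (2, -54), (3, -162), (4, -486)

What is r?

3

Consecutive ratio: -54/(-18) = 3, and -162/(-54) = 3, so r = 3.
Then A·3^1 = -18 gives A = -6, and s(k) = -6·3^k.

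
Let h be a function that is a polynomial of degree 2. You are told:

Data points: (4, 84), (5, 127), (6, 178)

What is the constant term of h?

-8

Write h(x) = ax² + bx + c; the 3 given values yield a linear system in the 3 coefficients.
Solving, h(x) = 4x² + 7x - 8.
The constant term is h(0) = -8.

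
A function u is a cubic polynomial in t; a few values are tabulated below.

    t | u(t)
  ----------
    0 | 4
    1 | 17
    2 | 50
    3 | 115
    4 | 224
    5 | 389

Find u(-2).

-10

Write u(t) = at³ + bt² + ct + d; the 6 given values yield a linear system in the 4 coefficients.
Solving, u(t) = 2t³ + 4t² + 7t + 4.
Then u(-2) = -10.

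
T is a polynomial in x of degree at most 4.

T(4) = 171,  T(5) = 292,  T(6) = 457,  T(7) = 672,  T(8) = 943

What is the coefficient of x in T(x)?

First differences: 121, 165, 215, 271. Second differences: 44, 50, 56. Third differences: 6, 6.
Level-3 differences are constant, so T has degree 3.
Fitting a degree-3 polynomial gives T(x) = x³ + 7x² - 3x + 7.
The coefficient of x is -3.

-3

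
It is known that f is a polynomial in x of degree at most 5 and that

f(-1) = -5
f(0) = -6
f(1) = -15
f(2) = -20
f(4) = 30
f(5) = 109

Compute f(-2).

Write f(x) = ax^5 + bx^4 + cx³ + dx² + ex + p; the 6 given values yield a linear system in the 6 coefficients.
Solving, the top 2 coefficients vanish, and f(x) = 2x³ - 4x² - 7x - 6.
Then f(-2) = -24.

-24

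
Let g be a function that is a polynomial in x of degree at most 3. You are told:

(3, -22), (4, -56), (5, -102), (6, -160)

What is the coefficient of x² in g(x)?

First differences: -34, -46, -58. Second differences: -12, -12.
Level-2 differences are constant, so g has degree 2.
Fitting a degree-2 polynomial gives g(x) = -6x² + 8x + 8.
The coefficient of x² is -6.

-6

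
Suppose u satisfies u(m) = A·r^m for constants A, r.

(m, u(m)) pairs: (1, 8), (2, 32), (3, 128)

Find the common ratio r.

Consecutive ratio: 32/8 = 4, and 128/32 = 4, so r = 4.
Then A·4^1 = 8 gives A = 2, and u(m) = 2·4^m.

4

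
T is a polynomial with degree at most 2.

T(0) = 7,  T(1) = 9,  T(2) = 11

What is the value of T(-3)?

Write T(t) = at² + bt + c; the 3 given values yield a linear system in the 3 coefficients.
Solving, the leading coefficient vanishes, and T(t) = 2t + 7.
Then T(-3) = 1.

1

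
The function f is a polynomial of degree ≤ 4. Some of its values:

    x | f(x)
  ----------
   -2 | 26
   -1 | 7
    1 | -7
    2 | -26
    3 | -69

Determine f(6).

-462

Write f(x) = ax^4 + bx³ + cx² + dx + e; the 5 given values yield a linear system in the 5 coefficients.
Solving, the leading coefficient vanishes, and f(x) = -2x³ - 5x.
Then f(6) = -462.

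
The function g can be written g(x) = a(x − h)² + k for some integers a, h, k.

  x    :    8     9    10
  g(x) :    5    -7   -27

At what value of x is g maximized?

7

First differences -12, -20; second difference -8 = 2a, so a = -4.
Expanding, the x-coefficient is −2ah = 8h; matching it to the data gives h = 7, and then k = 9.
So g(x) = -4(x − 7)² + 9.
Hence h = 7.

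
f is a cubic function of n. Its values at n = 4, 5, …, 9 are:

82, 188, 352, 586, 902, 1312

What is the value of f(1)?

-8

Write f(n) = an³ + bn² + cn + d; the 6 given values yield a linear system in the 4 coefficients.
Solving, f(n) = 2n³ - n² - 7n - 2.
Then f(1) = -8.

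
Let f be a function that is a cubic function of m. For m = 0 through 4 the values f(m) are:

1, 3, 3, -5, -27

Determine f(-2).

15

First differences: 2, 0, -8, -22. Second differences: -2, -8, -14. Third differences: -6, -6.
Level-3 differences are constant, so f has degree 3.
Fitting a degree-3 polynomial gives f(m) = -m³ + 2m² + m + 1.
Then f(-2) = 15.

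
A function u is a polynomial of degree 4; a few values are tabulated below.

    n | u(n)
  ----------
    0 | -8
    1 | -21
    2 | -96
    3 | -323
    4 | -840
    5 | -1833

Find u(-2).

First differences: -13, -75, -227, -517, -993. Second differences: -62, -152, -290, -476. Third differences: -90, -138, -186. Fourth differences: -48, -48.
Level-4 differences are constant, so u has degree 4.
Fitting a degree-4 polynomial gives u(n) = -2n^4 - 3n³ - 8n² - 8.
Then u(-2) = -48.

-48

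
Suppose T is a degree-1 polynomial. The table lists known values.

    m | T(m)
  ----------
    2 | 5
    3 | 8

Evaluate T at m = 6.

17

Write T(m) = am + b; the 2 given values yield a linear system in the 2 coefficients.
Solving, T(m) = 3m - 1.
Then T(6) = 17.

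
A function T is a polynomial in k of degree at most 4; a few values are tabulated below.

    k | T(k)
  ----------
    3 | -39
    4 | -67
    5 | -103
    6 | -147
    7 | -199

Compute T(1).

Write T(k) = ak^4 + bk³ + ck² + dk + e; the 5 given values yield a linear system in the 5 coefficients.
Solving, the top 2 coefficients vanish, and T(k) = -4k² - 3.
Then T(1) = -7.

-7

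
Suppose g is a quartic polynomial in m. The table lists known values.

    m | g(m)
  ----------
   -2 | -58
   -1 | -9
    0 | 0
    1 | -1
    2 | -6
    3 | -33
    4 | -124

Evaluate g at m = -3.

-201

First differences: 49, 9, -1, -5, -27, -91. Second differences: -40, -10, -4, -22, -64. Third differences: 30, 6, -18, -42. Fourth differences: -24, -24, -24.
Level-4 differences are constant, so g has degree 4.
Fitting a degree-4 polynomial gives g(m) = -m^4 + 3m³ - 4m² + m.
Then g(-3) = -201.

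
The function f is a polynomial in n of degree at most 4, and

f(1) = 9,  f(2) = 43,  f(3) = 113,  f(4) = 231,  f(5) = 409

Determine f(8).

First differences: 34, 70, 118, 178. Second differences: 36, 48, 60. Third differences: 12, 12.
Level-3 differences are constant, so f has degree 3.
Fitting a degree-3 polynomial gives f(n) = 2n³ + 6n² + 2n - 1.
Then f(8) = 1423.

1423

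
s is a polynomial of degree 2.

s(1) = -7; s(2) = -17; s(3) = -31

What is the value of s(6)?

Write s(n) = an² + bn + c; the 3 given values yield a linear system in the 3 coefficients.
Solving, s(n) = -2n² - 4n - 1.
Then s(6) = -97.

-97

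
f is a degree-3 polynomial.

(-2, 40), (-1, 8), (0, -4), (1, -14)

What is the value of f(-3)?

110

Write f(k) = ak³ + bk² + ck + d; the 4 given values yield a linear system in the 4 coefficients.
Solving, f(k) = -3k³ + k² - 8k - 4.
Then f(-3) = 110.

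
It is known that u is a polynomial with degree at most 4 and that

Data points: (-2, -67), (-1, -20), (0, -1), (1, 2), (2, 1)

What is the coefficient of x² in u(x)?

-8

Write u(x) = ax^4 + bx³ + cx² + dx + e; the 5 given values yield a linear system in the 5 coefficients.
Solving, the leading coefficient vanishes, and u(x) = 2x³ - 8x² + 9x - 1.
The coefficient of x² is -8.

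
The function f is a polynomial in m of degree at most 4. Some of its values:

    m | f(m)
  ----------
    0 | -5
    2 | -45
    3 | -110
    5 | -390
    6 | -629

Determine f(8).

Write f(m) = am^4 + bm³ + cm² + dm + e; the 5 given values yield a linear system in the 5 coefficients.
Solving, the leading coefficient vanishes, and f(m) = -2m³ - 5m² - 2m - 5.
Then f(8) = -1365.

-1365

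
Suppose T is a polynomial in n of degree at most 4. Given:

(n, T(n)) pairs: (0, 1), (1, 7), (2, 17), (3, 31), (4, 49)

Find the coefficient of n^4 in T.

Write T(n) = an^4 + bn³ + cn² + dn + e; the 5 given values yield a linear system in the 5 coefficients.
Solving, the top 2 coefficients vanish, and T(n) = 2n² + 4n + 1.
The coefficient of n^4 is 0.

0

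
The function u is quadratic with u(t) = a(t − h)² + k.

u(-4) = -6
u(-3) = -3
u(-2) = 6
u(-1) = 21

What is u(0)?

42

First differences 3, 9, 15; second difference 6 = 2a, so a = 3.
Expanding, the t-coefficient is −2ah = -6h; matching it to the data gives h = -4, and then k = -6.
So u(t) = 3(t + 4)² − 6.
u(0) = 3·4² − 6 = 42.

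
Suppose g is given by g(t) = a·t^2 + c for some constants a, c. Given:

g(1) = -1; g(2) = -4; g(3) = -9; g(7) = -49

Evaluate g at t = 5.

From g(1) = -1 and g(2) = -4: 1a + c = -1 and 4a + c = -4.
Subtracting: 3a = -3, so a = -1; then c = -1 − (-1)·1 = 0.
So g(t) = -1t² + 0, and g(5) = -25.

-25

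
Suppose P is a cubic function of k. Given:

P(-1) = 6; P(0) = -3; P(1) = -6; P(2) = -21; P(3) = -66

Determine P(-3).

114

Write P(k) = ak³ + bk² + ck + d; the 5 given values yield a linear system in the 4 coefficients.
Solving, P(k) = -3k³ + 3k² - 3k - 3.
Then P(-3) = 114.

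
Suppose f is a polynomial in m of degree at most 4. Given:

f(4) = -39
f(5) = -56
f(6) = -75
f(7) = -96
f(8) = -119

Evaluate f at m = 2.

First differences: -17, -19, -21, -23. Second differences: -2, -2, -2.
Level-2 differences are constant, so f has degree 2.
Fitting a degree-2 polynomial gives f(m) = -m² - 8m + 9.
Then f(2) = -11.

-11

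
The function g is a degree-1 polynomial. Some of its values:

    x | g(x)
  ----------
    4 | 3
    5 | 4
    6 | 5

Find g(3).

2

Write g(x) = ax + b; the 3 given values yield a linear system in the 2 coefficients.
Solving, g(x) = x - 1.
Then g(3) = 2.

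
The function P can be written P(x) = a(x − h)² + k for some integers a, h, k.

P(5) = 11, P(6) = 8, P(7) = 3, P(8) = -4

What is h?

4

First differences -3, -5, -7; second difference -2 = 2a, so a = -1.
Expanding, the x-coefficient is −2ah = 2h; matching it to the data gives h = 4, and then k = 12.
So P(x) = -1(x − 4)² + 12.
Hence h = 4.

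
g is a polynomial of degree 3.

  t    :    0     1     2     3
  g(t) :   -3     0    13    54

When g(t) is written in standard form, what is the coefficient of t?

Write g(t) = at³ + bt² + ct + d; the 4 given values yield a linear system in the 4 coefficients.
Solving, g(t) = 3t³ - 4t² + 4t - 3.
The coefficient of t is 4.

4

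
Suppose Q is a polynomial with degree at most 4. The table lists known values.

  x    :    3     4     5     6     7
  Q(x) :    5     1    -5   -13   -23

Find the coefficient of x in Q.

3

First differences: -4, -6, -8, -10. Second differences: -2, -2, -2.
Level-2 differences are constant, so Q has degree 2.
Fitting a degree-2 polynomial gives Q(x) = -x² + 3x + 5.
The coefficient of x is 3.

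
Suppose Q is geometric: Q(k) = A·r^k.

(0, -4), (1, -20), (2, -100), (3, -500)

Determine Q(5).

-12500

Consecutive ratio: -20/(-4) = 5, and -100/(-20) = 5, so r = 5.
Then A·5^0 = -4 gives A = -4, and Q(k) = -4·5^k.
Q(5) = -4·5^5 = -12500.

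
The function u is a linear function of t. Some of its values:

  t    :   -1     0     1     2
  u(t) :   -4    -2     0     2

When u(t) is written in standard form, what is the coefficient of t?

Write u(t) = at + b; the 4 given values yield a linear system in the 2 coefficients.
Solving, u(t) = 2t - 2.
The coefficient of t is 2.

2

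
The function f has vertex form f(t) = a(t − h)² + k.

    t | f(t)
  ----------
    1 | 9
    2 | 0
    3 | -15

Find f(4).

First differences -9, -15; second difference -6 = 2a, so a = -3.
Expanding, the t-coefficient is −2ah = 6h; matching it to the data gives h = 0, and then k = 12.
So f(t) = -3(t + 0)² + 12.
f(4) = -3·4² + 12 = -36.

-36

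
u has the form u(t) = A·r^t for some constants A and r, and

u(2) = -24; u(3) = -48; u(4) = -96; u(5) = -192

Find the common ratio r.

2

Consecutive ratio: -48/(-24) = 2, and -96/(-48) = 2, so r = 2.
Then A·2^2 = -24 gives A = -6, and u(t) = -6·2^t.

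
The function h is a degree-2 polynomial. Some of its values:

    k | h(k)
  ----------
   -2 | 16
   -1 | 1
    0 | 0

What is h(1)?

Write h(k) = ak² + bk + c; the 3 given values yield a linear system in the 3 coefficients.
Solving, h(k) = 7k² + 6k.
Then h(1) = 13.

13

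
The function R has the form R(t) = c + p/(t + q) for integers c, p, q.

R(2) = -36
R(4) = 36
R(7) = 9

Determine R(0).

-12

(R(t) − c)(t + q) = p for each data point; the three points give a linear system in c and q, then p follows.
Solving: c = 0, q = -3, p = 36, so R(t) = 36/(t − 3).
Then R(0) = 0 + 36/(-3) = -12.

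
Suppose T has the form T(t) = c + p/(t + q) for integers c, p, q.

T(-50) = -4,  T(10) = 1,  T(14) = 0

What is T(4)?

5

(T(t) − c)(t + q) = p for each data point; the three points give a linear system in c and q, then p follows.
Solving: c = -3, q = 2, p = 48, so T(t) = -3 + 48/(t + 2).
Then T(4) = -3 + 48/6 = 5.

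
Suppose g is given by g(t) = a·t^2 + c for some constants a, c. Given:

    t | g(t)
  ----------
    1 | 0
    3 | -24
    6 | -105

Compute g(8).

-189

From g(1) = 0 and g(3) = -24: 1a + c = 0 and 9a + c = -24.
Subtracting: 8a = -24, so a = -3; then c = 0 − (-3)·1 = 3.
So g(t) = -3t² + 3, and g(8) = -189.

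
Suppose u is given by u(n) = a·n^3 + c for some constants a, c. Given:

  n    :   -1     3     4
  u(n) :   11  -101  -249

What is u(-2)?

39

From u(-1) = 11 and u(3) = -101: -1a + c = 11 and 27a + c = -101.
Subtracting: 28a = -112, so a = -4; then c = 11 − (-4)·(-1) = 7.
So u(n) = -4n³ + 7, and u(-2) = 39.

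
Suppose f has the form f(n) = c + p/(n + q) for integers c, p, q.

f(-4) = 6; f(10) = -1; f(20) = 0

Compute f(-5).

5

(f(n) − c)(n + q) = p for each data point; the three points give a linear system in c and q, then p follows.
Solving: c = 1, q = 0, p = -20, so f(n) = 1 − 20/(n + 0).
Then f(-5) = 1 − 20/(-5) = 5.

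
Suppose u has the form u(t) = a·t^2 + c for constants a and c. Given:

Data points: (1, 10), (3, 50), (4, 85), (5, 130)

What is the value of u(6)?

From u(1) = 10 and u(3) = 50: 1a + c = 10 and 9a + c = 50.
Subtracting: 8a = 40, so a = 5; then c = 10 − 5·1 = 5.
So u(t) = 5t² + 5, and u(6) = 185.

185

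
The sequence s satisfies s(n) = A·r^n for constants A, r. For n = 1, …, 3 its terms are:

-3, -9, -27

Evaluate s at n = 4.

-81

Consecutive ratio: -9/(-3) = 3, and -27/(-9) = 3, so r = 3.
Then A·3^1 = -3 gives A = -1, and s(n) = -1·3^n.
s(4) = -1·3^4 = -81.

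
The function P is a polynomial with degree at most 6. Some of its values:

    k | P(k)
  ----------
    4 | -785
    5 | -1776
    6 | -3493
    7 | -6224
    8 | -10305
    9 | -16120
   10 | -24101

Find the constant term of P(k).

First differences: -991, -1717, -2731, -4081, -5815, -7981. Second differences: -726, -1014, -1350, -1734, -2166. Third differences: -288, -336, -384, -432. Fourth differences: -48, -48, -48.
Level-4 differences are constant, so P has degree 4.
Fitting a degree-4 polynomial gives P(k) = -2k^4 - 4k³ - k² - 1.
The constant term is P(0) = -1.

-1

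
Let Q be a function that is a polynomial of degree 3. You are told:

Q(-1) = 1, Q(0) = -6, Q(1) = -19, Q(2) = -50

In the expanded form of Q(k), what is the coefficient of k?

Write Q(k) = ak³ + bk² + ck + d; the 4 given values yield a linear system in the 4 coefficients.
Solving, Q(k) = -2k³ - 3k² - 8k - 6.
The coefficient of k is -8.

-8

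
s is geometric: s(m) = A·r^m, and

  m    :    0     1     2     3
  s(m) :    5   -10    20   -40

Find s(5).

-160

Consecutive ratio: -10/5 = -2, and 20/(-10) = -2, so r = -2.
Then A·(-2)^0 = 5 gives A = 5, and s(m) = 5·(-2)^m.
s(5) = 5·(-2)^5 = -160.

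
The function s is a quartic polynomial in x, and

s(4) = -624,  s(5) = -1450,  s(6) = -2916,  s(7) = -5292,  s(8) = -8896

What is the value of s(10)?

-21300

Write s(x) = ax^4 + bx³ + cx² + dx + e; the 5 given values yield a linear system in the 5 coefficients.
Solving, s(x) = -2x^4 - x³ - 3x².
Then s(10) = -21300.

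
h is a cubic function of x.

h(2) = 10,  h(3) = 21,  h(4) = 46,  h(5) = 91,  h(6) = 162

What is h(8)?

First differences: 11, 25, 45, 71. Second differences: 14, 20, 26. Third differences: 6, 6.
Level-3 differences are constant, so h has degree 3.
Fitting a degree-3 polynomial gives h(x) = x³ - 2x² + 2x + 6.
Then h(8) = 406.

406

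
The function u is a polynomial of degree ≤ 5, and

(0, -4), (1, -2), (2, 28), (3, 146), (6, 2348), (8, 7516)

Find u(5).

1126

Write u(k) = ak^5 + bk^4 + ck³ + dk² + ek + p; the 6 given values yield a linear system in the 6 coefficients.
Solving, the leading coefficient vanishes, and u(k) = 2k^4 - 2k³ + 6k² - 4k - 4.
Then u(5) = 1126.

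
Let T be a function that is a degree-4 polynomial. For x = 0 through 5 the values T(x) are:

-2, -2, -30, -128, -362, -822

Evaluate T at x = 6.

-1622

Write T(x) = ax^4 + bx³ + cx² + dx + e; the 6 given values yield a linear system in the 5 coefficients.
Solving, T(x) = -x^4 - x³ - 4x² + 6x - 2.
Then T(6) = -1622.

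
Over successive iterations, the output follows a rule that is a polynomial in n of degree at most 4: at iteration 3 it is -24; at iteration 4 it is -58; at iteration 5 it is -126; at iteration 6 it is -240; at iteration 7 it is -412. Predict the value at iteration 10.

-1396

Write the value at n as g(n).
First differences: -34, -68, -114, -172. Second differences: -34, -46, -58. Third differences: -12, -12.
Level-3 differences are constant, so g has degree 3.
Fitting a degree-3 polynomial gives g(n) = -2n³ + 7n² - 9n - 6.
Then g(10) = -1396.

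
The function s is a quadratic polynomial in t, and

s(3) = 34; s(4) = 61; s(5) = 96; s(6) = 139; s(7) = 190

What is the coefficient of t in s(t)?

First differences: 27, 35, 43, 51. Second differences: 8, 8, 8.
Level-2 differences are constant, so s has degree 2.
Fitting a degree-2 polynomial gives s(t) = 4t² - t + 1.
The coefficient of t is -1.

-1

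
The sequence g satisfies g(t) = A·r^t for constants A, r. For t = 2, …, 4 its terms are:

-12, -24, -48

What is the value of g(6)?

Consecutive ratio: -24/(-12) = 2, and -48/(-24) = 2, so r = 2.
Then A·2^2 = -12 gives A = -3, and g(t) = -3·2^t.
g(6) = -3·2^6 = -192.

-192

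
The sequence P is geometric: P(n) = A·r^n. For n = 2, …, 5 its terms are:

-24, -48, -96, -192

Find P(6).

-384

Consecutive ratio: -48/(-24) = 2, and -96/(-48) = 2, so r = 2.
Then A·2^2 = -24 gives A = -6, and P(n) = -6·2^n.
P(6) = -6·2^6 = -384.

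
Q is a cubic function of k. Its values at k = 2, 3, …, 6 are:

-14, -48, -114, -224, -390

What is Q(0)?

First differences: -34, -66, -110, -166. Second differences: -32, -44, -56. Third differences: -12, -12.
Level-3 differences are constant, so Q has degree 3.
Fitting a degree-3 polynomial gives Q(k) = -2k³ + 2k² - 6k + 6.
Then Q(0) = 6.

6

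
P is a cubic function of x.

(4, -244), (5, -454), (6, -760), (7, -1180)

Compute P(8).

Write P(x) = ax³ + bx² + cx + d; the 4 given values yield a linear system in the 4 coefficients.
Solving, P(x) = -3x³ - 3x² - 4.
Then P(8) = -1732.

-1732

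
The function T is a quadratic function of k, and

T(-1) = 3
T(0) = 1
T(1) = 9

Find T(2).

Write T(k) = ak² + bk + c; the 3 given values yield a linear system in the 3 coefficients.
Solving, T(k) = 5k² + 3k + 1.
Then T(2) = 27.

27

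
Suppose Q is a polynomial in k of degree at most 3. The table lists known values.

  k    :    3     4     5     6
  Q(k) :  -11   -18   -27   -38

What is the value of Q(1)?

-3

First differences: -7, -9, -11. Second differences: -2, -2.
Level-2 differences are constant, so Q has degree 2.
Fitting a degree-2 polynomial gives Q(k) = -k² - 2.
Then Q(1) = -3.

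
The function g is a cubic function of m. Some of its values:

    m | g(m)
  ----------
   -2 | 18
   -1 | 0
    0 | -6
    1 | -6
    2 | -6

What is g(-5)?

Write g(m) = am³ + bm² + cm + d; the 5 given values yield a linear system in the 4 coefficients.
Solving, g(m) = -m³ + 3m² - 2m - 6.
Then g(-5) = 204.

204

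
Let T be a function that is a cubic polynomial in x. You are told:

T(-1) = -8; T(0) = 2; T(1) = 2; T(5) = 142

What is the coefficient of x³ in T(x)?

Write T(x) = ax³ + bx² + cx + d; the 4 given values yield a linear system in the 4 coefficients.
Solving, T(x) = 2x³ - 5x² + 3x + 2.
The coefficient of x³ is 2.

2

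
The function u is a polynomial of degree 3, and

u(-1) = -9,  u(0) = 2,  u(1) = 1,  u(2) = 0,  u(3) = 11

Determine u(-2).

-44

First differences: 11, -1, -1, 11. Second differences: -12, 0, 12. Third differences: 12, 12.
Level-3 differences are constant, so u has degree 3.
Fitting a degree-3 polynomial gives u(x) = 2x³ - 6x² + 3x + 2.
Then u(-2) = -44.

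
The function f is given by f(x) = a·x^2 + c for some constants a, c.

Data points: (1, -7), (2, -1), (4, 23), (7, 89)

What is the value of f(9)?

153

From f(1) = -7 and f(2) = -1: 1a + c = -7 and 4a + c = -1.
Subtracting: 3a = 6, so a = 2; then c = -7 − 2·1 = -9.
So f(x) = 2x² − 9, and f(9) = 153.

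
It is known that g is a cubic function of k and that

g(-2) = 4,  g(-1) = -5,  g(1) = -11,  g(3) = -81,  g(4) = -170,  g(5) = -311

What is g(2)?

-32

Write g(k) = ak³ + bk² + ck + d; the 6 given values yield a linear system in the 4 coefficients.
Solving, g(k) = -2k³ - 2k² - k - 6.
Then g(2) = -32.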